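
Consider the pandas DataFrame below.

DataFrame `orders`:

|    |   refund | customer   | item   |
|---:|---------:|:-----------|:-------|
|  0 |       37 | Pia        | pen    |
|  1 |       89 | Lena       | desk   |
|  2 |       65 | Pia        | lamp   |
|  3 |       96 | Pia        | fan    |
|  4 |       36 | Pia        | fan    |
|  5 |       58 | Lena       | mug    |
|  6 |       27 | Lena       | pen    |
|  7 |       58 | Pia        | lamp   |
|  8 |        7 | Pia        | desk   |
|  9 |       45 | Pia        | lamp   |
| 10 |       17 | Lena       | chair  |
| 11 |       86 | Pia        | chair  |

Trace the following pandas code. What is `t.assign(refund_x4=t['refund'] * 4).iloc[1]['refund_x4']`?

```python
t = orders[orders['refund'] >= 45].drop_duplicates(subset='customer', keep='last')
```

344

filter rows where refund >= 45:
    refund customer   item
1       89     Lena   desk
2       65      Pia   lamp
3       96      Pia    fan
5       58     Lena    mug
7       58      Pia   lamp
9       45      Pia   lamp
11      86      Pia  chair
drop duplicate customer (keep=last):
    refund customer   item
5       58     Lena    mug
11      86      Pia  chair
add column refund_x4 = t['refund'] * 4:
    refund customer   item  refund_x4
5       58     Lena    mug        232
11      86      Pia  chair        344
Then the value at position 1, column 'refund_x4': 344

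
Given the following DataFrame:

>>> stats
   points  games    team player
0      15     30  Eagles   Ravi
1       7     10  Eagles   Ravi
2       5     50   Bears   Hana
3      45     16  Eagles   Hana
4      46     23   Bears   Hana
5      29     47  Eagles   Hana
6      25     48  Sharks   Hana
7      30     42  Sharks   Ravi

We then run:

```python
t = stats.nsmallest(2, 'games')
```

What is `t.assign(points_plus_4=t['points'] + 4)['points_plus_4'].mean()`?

take 2 rows with smallest games:
   points  games    team player
1       7     10  Eagles   Ravi
3      45     16  Eagles   Hana
add column points_plus_4 = t['points'] + 4:
   points  games    team player  points_plus_4
1       7     10  Eagles   Ravi             11
3      45     16  Eagles   Hana             49
Then the mean of column 'points_plus_4': 30.0

30.0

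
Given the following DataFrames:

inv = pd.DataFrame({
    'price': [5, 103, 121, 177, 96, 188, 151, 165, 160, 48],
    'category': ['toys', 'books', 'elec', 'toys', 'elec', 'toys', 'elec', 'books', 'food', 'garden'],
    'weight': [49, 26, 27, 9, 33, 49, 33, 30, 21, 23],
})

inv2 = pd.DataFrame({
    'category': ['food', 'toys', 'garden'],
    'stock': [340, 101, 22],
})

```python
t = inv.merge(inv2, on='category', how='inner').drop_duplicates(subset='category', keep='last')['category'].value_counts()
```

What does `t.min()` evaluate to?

merge on 'category' (how='inner') → 5 rows:
   price category  weight  stock
0      5     toys      49    101
1    177     toys       9    101
2    188     toys      49    101
3    160     food      21    340
4     48   garden      23     22
drop duplicate category (keep=last):
   price category  weight  stock
2    188     toys      49    101
3    160     food      21    340
4     48   garden      23     22
value_counts of category:
category
toys      1
food      1
garden    1
Name: count, dtype: int64
The min of the resulting series is 1.

1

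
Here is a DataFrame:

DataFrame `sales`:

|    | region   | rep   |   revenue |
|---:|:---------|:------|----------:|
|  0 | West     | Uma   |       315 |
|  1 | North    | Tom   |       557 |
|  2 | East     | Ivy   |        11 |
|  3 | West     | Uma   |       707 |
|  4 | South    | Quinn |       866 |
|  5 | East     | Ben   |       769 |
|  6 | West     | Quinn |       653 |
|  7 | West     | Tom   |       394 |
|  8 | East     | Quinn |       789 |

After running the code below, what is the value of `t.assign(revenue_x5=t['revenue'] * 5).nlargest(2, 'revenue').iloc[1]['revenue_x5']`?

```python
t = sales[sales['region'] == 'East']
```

3845

filter rows where region == 'East':
  region    rep  revenue
2   East    Ivy       11
5   East    Ben      769
8   East  Quinn      789
add column revenue_x5 = t['revenue'] * 5:
  region    rep  revenue  revenue_x5
2   East    Ivy       11          55
5   East    Ben      769        3845
8   East  Quinn      789        3945
take 2 rows with largest revenue:
  region    rep  revenue  revenue_x5
8   East  Quinn      789        3945
5   East    Ben      769        3845
Finally, value at position 1, column 'revenue_x5' = 3845.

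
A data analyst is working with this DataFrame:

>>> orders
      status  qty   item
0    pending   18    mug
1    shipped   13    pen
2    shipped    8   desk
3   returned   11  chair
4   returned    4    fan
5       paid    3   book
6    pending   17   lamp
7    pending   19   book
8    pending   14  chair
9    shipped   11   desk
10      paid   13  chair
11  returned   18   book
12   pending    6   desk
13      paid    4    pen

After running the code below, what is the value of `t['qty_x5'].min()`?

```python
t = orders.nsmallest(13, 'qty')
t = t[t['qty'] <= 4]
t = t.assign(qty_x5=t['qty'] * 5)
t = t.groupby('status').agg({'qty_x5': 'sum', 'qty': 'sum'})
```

take 13 rows with smallest qty:
      status  qty   item
5       paid    3   book
4   returned    4    fan
13      paid    4    pen
12   pending    6   desk
2    shipped    8   desk
3   returned   11  chair
9    shipped   11   desk
1    shipped   13    pen
10      paid   13  chair
8    pending   14  chair
6    pending   17   lamp
0    pending   18    mug
11  returned   18   book
filter rows where qty <= 4:
      status  qty  item
5       paid    3  book
4   returned    4   fan
13      paid    4   pen
add column qty_x5 = t['qty'] * 5:
      status  qty  item  qty_x5
5       paid    3  book      15
4   returned    4   fan      20
13      paid    4   pen      20
group by status: sum(qty_x5), sum(qty):
          qty_x5  qty
status               
paid          35    7
returned      20    4

20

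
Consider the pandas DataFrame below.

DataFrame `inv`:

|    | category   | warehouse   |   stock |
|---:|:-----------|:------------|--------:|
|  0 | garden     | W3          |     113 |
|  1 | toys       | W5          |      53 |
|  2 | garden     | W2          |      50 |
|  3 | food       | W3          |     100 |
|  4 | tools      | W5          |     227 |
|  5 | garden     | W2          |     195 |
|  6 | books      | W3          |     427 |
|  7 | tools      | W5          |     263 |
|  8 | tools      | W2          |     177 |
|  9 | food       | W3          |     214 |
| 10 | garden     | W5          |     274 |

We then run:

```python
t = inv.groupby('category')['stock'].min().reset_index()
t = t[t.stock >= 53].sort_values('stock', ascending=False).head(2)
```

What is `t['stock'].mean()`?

group by category, min of stock:
category
books     427
food      100
garden     50
tools     177
toys       53
Name: stock, dtype: int64
reset_index():
  category  stock
0    books    427
1     food    100
2   garden     50
3    tools    177
4     toys     53
filter rows where stock >= 53:
  category  stock
0    books    427
1     food    100
3    tools    177
4     toys     53
sort by stock descending:
  category  stock
0    books    427
3    tools    177
1     food    100
4     toys     53
take first 2 rows:
  category  stock
0    books    427
3    tools    177

302.0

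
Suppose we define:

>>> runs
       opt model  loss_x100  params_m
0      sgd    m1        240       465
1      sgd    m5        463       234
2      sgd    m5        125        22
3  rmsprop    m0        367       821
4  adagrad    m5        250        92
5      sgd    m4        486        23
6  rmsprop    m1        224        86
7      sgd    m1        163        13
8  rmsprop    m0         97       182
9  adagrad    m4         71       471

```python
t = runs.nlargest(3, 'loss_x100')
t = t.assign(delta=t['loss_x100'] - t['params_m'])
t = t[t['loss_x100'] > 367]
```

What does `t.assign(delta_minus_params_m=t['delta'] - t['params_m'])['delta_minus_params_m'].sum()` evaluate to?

435

take 3 rows with largest loss_x100:
       opt model  loss_x100  params_m
5      sgd    m4        486        23
1      sgd    m5        463       234
3  rmsprop    m0        367       821
add column delta = t['loss_x100'] - t['params_m']:
       opt model  loss_x100  params_m  delta
5      sgd    m4        486        23    463
1      sgd    m5        463       234    229
3  rmsprop    m0        367       821   -454
filter rows where loss_x100 > 367:
   opt model  loss_x100  params_m  delta
5  sgd    m4        486        23    463
1  sgd    m5        463       234    229
add column delta_minus_params_m = t['delta'] - t['params_m']:
   opt model  loss_x100  params_m  delta  delta_minus_params_m
5  sgd    m4        486        23    463                   440
1  sgd    m5        463       234    229                    -5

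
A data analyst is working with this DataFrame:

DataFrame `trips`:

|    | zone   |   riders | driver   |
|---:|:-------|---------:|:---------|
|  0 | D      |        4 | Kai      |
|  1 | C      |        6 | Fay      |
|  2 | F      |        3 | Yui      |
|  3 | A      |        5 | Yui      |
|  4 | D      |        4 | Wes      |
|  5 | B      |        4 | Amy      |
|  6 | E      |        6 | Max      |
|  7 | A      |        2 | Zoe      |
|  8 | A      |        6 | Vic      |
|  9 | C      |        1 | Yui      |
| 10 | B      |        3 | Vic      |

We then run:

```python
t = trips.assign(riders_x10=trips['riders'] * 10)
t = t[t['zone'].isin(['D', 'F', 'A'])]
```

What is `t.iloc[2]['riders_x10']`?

50

add column riders_x10 = trips['riders'] * 10:
   zone  riders driver  riders_x10
0     D       4    Kai          40
1     C       6    Fay          60
2     F       3    Yui          30
3     A       5    Yui          50
4     D       4    Wes          40
5     B       4    Amy          40
6     E       6    Max          60
7     A       2    Zoe          20
8     A       6    Vic          60
9     C       1    Yui          10
10    B       3    Vic          30
filter rows where zone in ['D', 'F', 'A']:
  zone  riders driver  riders_x10
0    D       4    Kai          40
2    F       3    Yui          30
3    A       5    Yui          50
4    D       4    Wes          40
7    A       2    Zoe          20
8    A       6    Vic          60
Then the value at position 2, column 'riders_x10': 50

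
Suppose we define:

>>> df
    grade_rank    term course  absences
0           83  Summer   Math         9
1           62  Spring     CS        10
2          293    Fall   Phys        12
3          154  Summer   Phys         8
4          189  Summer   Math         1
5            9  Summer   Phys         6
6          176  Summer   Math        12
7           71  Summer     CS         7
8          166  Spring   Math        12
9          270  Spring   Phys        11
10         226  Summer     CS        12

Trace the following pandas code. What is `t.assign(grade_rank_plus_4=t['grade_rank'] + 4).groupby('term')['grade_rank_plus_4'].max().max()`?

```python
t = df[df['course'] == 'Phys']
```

filter rows where course == 'Phys':
   grade_rank    term course  absences
2         293    Fall   Phys        12
3         154  Summer   Phys         8
5           9  Summer   Phys         6
9         270  Spring   Phys        11
add column grade_rank_plus_4 = t['grade_rank'] + 4:
   grade_rank    term course  absences  grade_rank_plus_4
2         293    Fall   Phys        12                297
3         154  Summer   Phys         8                158
5           9  Summer   Phys         6                 13
9         270  Spring   Phys        11                274
group by term, max of grade_rank_plus_4:
term
Fall      297
Spring    274
Summer    158
Name: grade_rank_plus_4, dtype: int64
Finally, max of the resulting series = 297.

297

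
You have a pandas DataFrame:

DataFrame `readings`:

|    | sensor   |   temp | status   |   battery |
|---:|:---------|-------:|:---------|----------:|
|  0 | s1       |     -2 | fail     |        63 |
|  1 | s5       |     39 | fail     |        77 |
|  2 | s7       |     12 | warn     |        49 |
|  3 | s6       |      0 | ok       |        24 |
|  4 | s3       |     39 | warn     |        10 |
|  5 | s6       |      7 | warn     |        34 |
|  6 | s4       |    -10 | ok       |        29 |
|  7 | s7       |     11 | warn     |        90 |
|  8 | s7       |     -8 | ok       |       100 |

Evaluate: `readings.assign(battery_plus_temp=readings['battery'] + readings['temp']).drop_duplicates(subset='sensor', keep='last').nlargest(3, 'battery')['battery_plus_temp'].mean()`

add column battery_plus_temp = readings['battery'] + readings['temp']:
  sensor  temp status  battery  battery_plus_temp
0     s1    -2   fail       63                 61
1     s5    39   fail       77                116
2     s7    12   warn       49                 61
3     s6     0     ok       24                 24
4     s3    39   warn       10                 49
5     s6     7   warn       34                 41
6     s4   -10     ok       29                 19
7     s7    11   warn       90                101
8     s7    -8     ok      100                 92
drop duplicate sensor (keep=last):
  sensor  temp status  battery  battery_plus_temp
0     s1    -2   fail       63                 61
1     s5    39   fail       77                116
4     s3    39   warn       10                 49
5     s6     7   warn       34                 41
6     s4   -10     ok       29                 19
8     s7    -8     ok      100                 92
take 3 rows with largest battery:
  sensor  temp status  battery  battery_plus_temp
8     s7    -8     ok      100                 92
1     s5    39   fail       77                116
0     s1    -2   fail       63                 61
So mean() = 89.6666666667.

89.6666666667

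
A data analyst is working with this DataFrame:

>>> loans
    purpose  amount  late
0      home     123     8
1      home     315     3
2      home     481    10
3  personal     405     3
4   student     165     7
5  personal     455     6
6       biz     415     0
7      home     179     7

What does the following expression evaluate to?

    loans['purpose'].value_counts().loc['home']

4

value_counts of purpose:
purpose
home        4
personal    2
student     1
biz         1
Name: count, dtype: int64
Finally, value at index 'home' = 4.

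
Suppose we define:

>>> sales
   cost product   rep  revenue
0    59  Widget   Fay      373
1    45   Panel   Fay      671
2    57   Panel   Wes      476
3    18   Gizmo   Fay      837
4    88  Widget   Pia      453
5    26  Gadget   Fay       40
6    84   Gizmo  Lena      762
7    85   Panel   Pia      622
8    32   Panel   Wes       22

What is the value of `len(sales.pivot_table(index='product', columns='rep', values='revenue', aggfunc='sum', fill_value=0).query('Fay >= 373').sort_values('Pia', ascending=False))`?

pivot: rows=product, cols=rep, sum(revenue):
rep      Fay  Lena  Pia  Wes
product                     
Gadget    40     0    0    0
Gizmo    837   762    0    0
Panel    671     0  622  498
Widget   373     0  453    0
filter rows where Fay >= 373:
rep      Fay  Lena  Pia  Wes
product                     
Gizmo    837   762    0    0
Panel    671     0  622  498
Widget   373     0  453    0
sort by Pia descending:
rep      Fay  Lena  Pia  Wes
product                     
Panel    671     0  622  498
Widget   373     0  453    0
Gizmo    837   762    0    0
Then the number of rows: 3

3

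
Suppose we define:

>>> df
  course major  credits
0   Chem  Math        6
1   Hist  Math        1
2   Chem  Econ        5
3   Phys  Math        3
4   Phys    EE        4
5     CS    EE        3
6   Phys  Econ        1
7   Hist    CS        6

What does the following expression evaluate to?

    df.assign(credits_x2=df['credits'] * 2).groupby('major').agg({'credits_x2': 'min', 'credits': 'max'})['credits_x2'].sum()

add column credits_x2 = df['credits'] * 2:
  course major  credits  credits_x2
0   Chem  Math        6          12
1   Hist  Math        1           2
2   Chem  Econ        5          10
3   Phys  Math        3           6
4   Phys    EE        4           8
5     CS    EE        3           6
6   Phys  Econ        1           2
7   Hist    CS        6          12
group by major: min(credits_x2), max(credits):
       credits_x2  credits
major                     
CS             12        6
EE              6        4
Econ            2        5
Math            2        6

22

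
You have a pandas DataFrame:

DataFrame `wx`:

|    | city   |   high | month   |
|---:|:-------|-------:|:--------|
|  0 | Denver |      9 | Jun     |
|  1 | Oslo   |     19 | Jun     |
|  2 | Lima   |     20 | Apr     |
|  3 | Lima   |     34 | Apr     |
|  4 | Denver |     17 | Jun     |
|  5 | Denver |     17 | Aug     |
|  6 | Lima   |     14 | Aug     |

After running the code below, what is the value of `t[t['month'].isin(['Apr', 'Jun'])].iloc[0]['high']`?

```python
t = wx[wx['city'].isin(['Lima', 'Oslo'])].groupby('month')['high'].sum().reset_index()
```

filter rows where city in ['Lima', 'Oslo']:
   city  high month
1  Oslo    19   Jun
2  Lima    20   Apr
3  Lima    34   Apr
6  Lima    14   Aug
group by month, sum of high:
month
Apr    54
Aug    14
Jun    19
Name: high, dtype: int64
reset_index():
  month  high
0   Apr    54
1   Aug    14
2   Jun    19
filter rows where month in ['Apr', 'Jun']:
  month  high
0   Apr    54
2   Jun    19

54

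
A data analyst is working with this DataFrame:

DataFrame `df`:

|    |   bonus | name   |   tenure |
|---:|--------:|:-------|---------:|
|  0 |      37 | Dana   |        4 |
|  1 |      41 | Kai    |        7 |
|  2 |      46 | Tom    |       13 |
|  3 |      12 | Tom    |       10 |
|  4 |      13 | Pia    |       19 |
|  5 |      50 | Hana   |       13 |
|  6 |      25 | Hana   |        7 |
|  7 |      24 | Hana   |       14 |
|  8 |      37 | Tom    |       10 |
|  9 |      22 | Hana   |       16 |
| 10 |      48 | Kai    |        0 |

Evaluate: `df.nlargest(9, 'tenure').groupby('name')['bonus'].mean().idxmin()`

take 9 rows with largest tenure:
   bonus  name  tenure
4     13   Pia      19
9     22  Hana      16
7     24  Hana      14
2     46   Tom      13
5     50  Hana      13
3     12   Tom      10
8     37   Tom      10
1     41   Kai       7
6     25  Hana       7
group by name, mean of bonus:
name
Hana    30.250000
Kai     41.000000
Pia     13.000000
Tom     31.666667
Name: bonus, dtype: float64
Reading off the label with the smallest value, we get Pia.

Pia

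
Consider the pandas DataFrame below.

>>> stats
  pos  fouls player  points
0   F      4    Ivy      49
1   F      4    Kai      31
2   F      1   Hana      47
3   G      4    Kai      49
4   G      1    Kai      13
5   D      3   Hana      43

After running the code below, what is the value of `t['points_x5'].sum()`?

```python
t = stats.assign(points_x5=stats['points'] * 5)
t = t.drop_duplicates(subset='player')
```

635

add column points_x5 = stats['points'] * 5:
  pos  fouls player  points  points_x5
0   F      4    Ivy      49        245
1   F      4    Kai      31        155
2   F      1   Hana      47        235
3   G      4    Kai      49        245
4   G      1    Kai      13         65
5   D      3   Hana      43        215
drop duplicate player (keep=first):
  pos  fouls player  points  points_x5
0   F      4    Ivy      49        245
1   F      4    Kai      31        155
2   F      1   Hana      47        235
Taking the sum of column 'points_x5' gives 635.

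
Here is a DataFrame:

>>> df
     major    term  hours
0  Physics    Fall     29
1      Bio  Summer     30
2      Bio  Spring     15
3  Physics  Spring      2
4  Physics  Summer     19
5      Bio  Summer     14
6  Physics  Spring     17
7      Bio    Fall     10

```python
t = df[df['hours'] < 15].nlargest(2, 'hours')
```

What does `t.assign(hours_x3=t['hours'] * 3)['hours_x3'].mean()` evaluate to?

filter rows where hours < 15:
     major    term  hours
3  Physics  Spring      2
5      Bio  Summer     14
7      Bio    Fall     10
take 2 rows with largest hours:
  major    term  hours
5   Bio  Summer     14
7   Bio    Fall     10
add column hours_x3 = t['hours'] * 3:
  major    term  hours  hours_x3
5   Bio  Summer     14        42
7   Bio    Fall     10        30
Finally, mean of column 'hours_x3' = 36.0.

36.0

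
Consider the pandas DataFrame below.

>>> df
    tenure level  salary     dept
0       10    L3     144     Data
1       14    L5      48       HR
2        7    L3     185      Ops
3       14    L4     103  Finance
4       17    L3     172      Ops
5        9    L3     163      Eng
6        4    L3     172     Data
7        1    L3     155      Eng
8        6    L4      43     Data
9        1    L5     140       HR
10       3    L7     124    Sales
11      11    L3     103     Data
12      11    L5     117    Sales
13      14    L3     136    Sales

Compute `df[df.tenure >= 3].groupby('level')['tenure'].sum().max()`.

72

filter rows where tenure >= 3:
    tenure level  salary     dept
0       10    L3     144     Data
1       14    L5      48       HR
2        7    L3     185      Ops
3       14    L4     103  Finance
4       17    L3     172      Ops
5        9    L3     163      Eng
6        4    L3     172     Data
8        6    L4      43     Data
10       3    L7     124    Sales
11      11    L3     103     Data
12      11    L5     117    Sales
13      14    L3     136    Sales
group by level, sum of tenure:
level
L3    72
L4    20
L5    25
L7     3
Name: tenure, dtype: int64
Hence 72.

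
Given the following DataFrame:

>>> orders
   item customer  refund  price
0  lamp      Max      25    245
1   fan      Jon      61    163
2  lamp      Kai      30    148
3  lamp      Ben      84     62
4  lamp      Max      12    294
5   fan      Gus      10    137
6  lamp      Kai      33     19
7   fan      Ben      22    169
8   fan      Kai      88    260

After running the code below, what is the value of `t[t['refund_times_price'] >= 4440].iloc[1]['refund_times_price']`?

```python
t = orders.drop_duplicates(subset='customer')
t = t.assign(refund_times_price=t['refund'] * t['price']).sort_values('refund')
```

4440

drop duplicate customer (keep=first):
   item customer  refund  price
0  lamp      Max      25    245
1   fan      Jon      61    163
2  lamp      Kai      30    148
3  lamp      Ben      84     62
5   fan      Gus      10    137
add column refund_times_price = t['refund'] * t['price']:
   item customer  refund  price  refund_times_price
0  lamp      Max      25    245                6125
1   fan      Jon      61    163                9943
2  lamp      Kai      30    148                4440
3  lamp      Ben      84     62                5208
5   fan      Gus      10    137                1370
sort by refund:
   item customer  refund  price  refund_times_price
5   fan      Gus      10    137                1370
0  lamp      Max      25    245                6125
2  lamp      Kai      30    148                4440
1   fan      Jon      61    163                9943
3  lamp      Ben      84     62                5208
filter rows where refund_times_price >= 4440:
   item customer  refund  price  refund_times_price
0  lamp      Max      25    245                6125
2  lamp      Kai      30    148                4440
1   fan      Jon      61    163                9943
3  lamp      Ben      84     62                5208
So iloc[1]['refund_times_price'] = 4440.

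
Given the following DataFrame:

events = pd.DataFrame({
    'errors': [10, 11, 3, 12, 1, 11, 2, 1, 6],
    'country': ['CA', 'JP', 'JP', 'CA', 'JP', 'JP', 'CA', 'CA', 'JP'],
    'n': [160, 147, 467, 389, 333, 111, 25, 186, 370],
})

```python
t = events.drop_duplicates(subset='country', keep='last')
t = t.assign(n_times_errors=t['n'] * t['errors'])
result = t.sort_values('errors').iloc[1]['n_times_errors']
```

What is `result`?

drop duplicate country (keep=last):
   errors country    n
7       1      CA  186
8       6      JP  370
add column n_times_errors = t['n'] * t['errors']:
   errors country    n  n_times_errors
7       1      CA  186             186
8       6      JP  370            2220
sort by errors:
   errors country    n  n_times_errors
7       1      CA  186             186
8       6      JP  370            2220

2220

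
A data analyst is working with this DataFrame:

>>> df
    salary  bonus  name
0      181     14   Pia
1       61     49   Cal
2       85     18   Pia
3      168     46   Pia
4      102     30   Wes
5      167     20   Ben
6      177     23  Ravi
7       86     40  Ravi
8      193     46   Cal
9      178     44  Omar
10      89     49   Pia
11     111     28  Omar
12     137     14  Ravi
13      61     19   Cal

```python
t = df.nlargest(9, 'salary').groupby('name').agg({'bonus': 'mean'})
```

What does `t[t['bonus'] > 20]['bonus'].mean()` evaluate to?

take 9 rows with largest salary:
    salary  bonus  name
8      193     46   Cal
0      181     14   Pia
9      178     44  Omar
6      177     23  Ravi
3      168     46   Pia
5      167     20   Ben
12     137     14  Ravi
11     111     28  Omar
4      102     30   Wes
group by name, mean of bonus:
      bonus
name       
Ben    20.0
Cal    46.0
Omar   36.0
Pia    30.0
Ravi   18.5
Wes    30.0
filter rows where bonus > 20:
      bonus
name       
Cal    46.0
Omar   36.0
Pia    30.0
Wes    30.0
Reading off the mean of column 'bonus', we get 35.5.

35.5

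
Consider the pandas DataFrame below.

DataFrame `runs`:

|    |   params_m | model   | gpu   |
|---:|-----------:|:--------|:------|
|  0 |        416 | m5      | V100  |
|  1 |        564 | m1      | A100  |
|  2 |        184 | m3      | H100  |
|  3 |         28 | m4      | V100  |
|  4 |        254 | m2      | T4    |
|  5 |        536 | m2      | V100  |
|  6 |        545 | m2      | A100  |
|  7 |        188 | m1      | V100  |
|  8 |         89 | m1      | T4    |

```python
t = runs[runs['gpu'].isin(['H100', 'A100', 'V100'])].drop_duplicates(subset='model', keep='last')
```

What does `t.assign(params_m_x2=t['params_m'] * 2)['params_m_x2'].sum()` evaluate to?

2722

filter rows where gpu in ['H100', 'A100', 'V100']:
   params_m model   gpu
0       416    m5  V100
1       564    m1  A100
2       184    m3  H100
3        28    m4  V100
5       536    m2  V100
6       545    m2  A100
7       188    m1  V100
drop duplicate model (keep=last):
   params_m model   gpu
0       416    m5  V100
2       184    m3  H100
3        28    m4  V100
6       545    m2  A100
7       188    m1  V100
add column params_m_x2 = t['params_m'] * 2:
   params_m model   gpu  params_m_x2
0       416    m5  V100          832
2       184    m3  H100          368
3        28    m4  V100           56
6       545    m2  A100         1090
7       188    m1  V100          376
The sum of column 'params_m_x2' is 2722.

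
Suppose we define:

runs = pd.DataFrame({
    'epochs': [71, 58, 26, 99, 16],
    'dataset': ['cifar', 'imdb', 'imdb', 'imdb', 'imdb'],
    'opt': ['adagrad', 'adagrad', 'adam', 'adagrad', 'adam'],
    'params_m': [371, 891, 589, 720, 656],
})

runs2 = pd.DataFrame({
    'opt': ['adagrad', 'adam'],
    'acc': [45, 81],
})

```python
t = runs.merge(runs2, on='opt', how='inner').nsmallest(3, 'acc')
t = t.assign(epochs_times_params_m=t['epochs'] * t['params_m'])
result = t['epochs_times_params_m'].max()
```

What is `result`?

merge on 'opt' (how='inner') → 5 rows:
   epochs dataset      opt  params_m  acc
0      71   cifar  adagrad       371   45
1      58    imdb  adagrad       891   45
2      26    imdb     adam       589   81
3      99    imdb  adagrad       720   45
4      16    imdb     adam       656   81
take 3 rows with smallest acc:
   epochs dataset      opt  params_m  acc
0      71   cifar  adagrad       371   45
1      58    imdb  adagrad       891   45
3      99    imdb  adagrad       720   45
add column epochs_times_params_m = t['epochs'] * t['params_m']:
   epochs dataset      opt  params_m  acc  epochs_times_params_m
0      71   cifar  adagrad       371   45                  26341
1      58    imdb  adagrad       891   45                  51678
3      99    imdb  adagrad       720   45                  71280

71280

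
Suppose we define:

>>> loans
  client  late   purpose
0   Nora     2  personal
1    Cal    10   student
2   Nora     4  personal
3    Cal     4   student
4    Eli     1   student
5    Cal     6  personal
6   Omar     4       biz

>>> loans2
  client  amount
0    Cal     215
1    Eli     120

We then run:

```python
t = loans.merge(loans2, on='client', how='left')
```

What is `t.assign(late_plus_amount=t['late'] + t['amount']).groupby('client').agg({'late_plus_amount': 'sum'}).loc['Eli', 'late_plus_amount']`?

merge on 'client' (how='left') → 7 rows:
  client  late   purpose  amount
0   Nora     2  personal     NaN
1    Cal    10   student   215.0
2   Nora     4  personal     NaN
3    Cal     4   student   215.0
4    Eli     1   student   120.0
5    Cal     6  personal   215.0
6   Omar     4       biz     NaN
add column late_plus_amount = t['late'] + t['amount']:
  client  late   purpose  amount  late_plus_amount
0   Nora     2  personal     NaN               NaN
1    Cal    10   student   215.0             225.0
2   Nora     4  personal     NaN               NaN
3    Cal     4   student   215.0             219.0
4    Eli     1   student   120.0             121.0
5    Cal     6  personal   215.0             221.0
6   Omar     4       biz     NaN               NaN
group by client, sum of late_plus_amount:
        late_plus_amount
client                  
Cal                665.0
Eli                121.0
Nora                 0.0
Omar                 0.0
Then the value at row 'Eli', column 'late_plus_amount': 121.0

121.0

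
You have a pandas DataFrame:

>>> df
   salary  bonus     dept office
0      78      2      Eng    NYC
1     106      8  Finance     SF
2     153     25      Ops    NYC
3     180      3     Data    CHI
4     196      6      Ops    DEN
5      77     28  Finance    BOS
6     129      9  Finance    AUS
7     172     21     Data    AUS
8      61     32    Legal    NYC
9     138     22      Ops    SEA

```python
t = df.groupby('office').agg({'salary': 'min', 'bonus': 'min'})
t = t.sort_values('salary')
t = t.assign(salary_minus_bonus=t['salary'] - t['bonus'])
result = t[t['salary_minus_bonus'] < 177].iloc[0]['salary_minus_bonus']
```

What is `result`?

59

group by office: min(salary), min(bonus):
        salary  bonus
office               
AUS        129      9
BOS         77     28
CHI        180      3
DEN        196      6
NYC         61      2
SEA        138     22
SF         106      8
sort by salary:
        salary  bonus
office               
NYC         61      2
BOS         77     28
SF         106      8
AUS        129      9
SEA        138     22
CHI        180      3
DEN        196      6
add column salary_minus_bonus = t['salary'] - t['bonus']:
        salary  bonus  salary_minus_bonus
office                                   
NYC         61      2                  59
BOS         77     28                  49
SF         106      8                  98
AUS        129      9                 120
SEA        138     22                 116
CHI        180      3                 177
DEN        196      6                 190
filter rows where salary_minus_bonus < 177:
        salary  bonus  salary_minus_bonus
office                                   
NYC         61      2                  59
BOS         77     28                  49
SF         106      8                  98
AUS        129      9                 120
SEA        138     22                 116
value at position 0, column 'salary_minus_bonus' → 59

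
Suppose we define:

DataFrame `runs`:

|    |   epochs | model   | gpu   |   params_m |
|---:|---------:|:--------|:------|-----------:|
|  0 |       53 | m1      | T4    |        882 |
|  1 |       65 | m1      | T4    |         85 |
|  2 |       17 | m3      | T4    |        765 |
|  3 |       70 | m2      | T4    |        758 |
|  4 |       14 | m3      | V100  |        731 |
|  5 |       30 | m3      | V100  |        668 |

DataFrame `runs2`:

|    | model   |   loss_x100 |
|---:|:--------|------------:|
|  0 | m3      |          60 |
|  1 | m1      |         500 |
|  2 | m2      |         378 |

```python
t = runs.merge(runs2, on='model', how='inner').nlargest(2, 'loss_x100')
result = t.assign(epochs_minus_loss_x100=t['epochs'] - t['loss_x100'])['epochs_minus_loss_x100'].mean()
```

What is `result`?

-441.0

merge on 'model' (how='inner') → 6 rows:
   epochs model   gpu  params_m  loss_x100
0      53    m1    T4       882        500
1      65    m1    T4        85        500
2      17    m3    T4       765         60
3      70    m2    T4       758        378
4      14    m3  V100       731         60
5      30    m3  V100       668         60
take 2 rows with largest loss_x100:
   epochs model gpu  params_m  loss_x100
0      53    m1  T4       882        500
1      65    m1  T4        85        500
add column epochs_minus_loss_x100 = t['epochs'] - t['loss_x100']:
   epochs model gpu  params_m  loss_x100  epochs_minus_loss_x100
0      53    m1  T4       882        500                    -447
1      65    m1  T4        85        500                    -435
mean of column 'epochs_minus_loss_x100' → -441.0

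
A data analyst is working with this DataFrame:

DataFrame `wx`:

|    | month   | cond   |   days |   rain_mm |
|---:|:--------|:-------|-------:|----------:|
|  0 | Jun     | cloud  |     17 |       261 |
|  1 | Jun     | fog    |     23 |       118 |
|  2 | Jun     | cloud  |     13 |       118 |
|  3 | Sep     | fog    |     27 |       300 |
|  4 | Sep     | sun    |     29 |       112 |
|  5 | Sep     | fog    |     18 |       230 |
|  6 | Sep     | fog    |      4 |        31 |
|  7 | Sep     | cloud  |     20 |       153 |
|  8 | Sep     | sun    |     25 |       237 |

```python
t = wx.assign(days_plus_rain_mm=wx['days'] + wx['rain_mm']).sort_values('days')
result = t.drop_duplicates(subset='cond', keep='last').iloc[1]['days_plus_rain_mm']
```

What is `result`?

add column days_plus_rain_mm = wx['days'] + wx['rain_mm']:
  month   cond  days  rain_mm  days_plus_rain_mm
0   Jun  cloud    17      261                278
1   Jun    fog    23      118                141
2   Jun  cloud    13      118                131
3   Sep    fog    27      300                327
4   Sep    sun    29      112                141
5   Sep    fog    18      230                248
6   Sep    fog     4       31                 35
7   Sep  cloud    20      153                173
8   Sep    sun    25      237                262
sort by days:
  month   cond  days  rain_mm  days_plus_rain_mm
6   Sep    fog     4       31                 35
2   Jun  cloud    13      118                131
0   Jun  cloud    17      261                278
5   Sep    fog    18      230                248
7   Sep  cloud    20      153                173
1   Jun    fog    23      118                141
8   Sep    sun    25      237                262
3   Sep    fog    27      300                327
4   Sep    sun    29      112                141
drop duplicate cond (keep=last):
  month   cond  days  rain_mm  days_plus_rain_mm
7   Sep  cloud    20      153                173
3   Sep    fog    27      300                327
4   Sep    sun    29      112                141
value at position 1, column 'days_plus_rain_mm' → 327

327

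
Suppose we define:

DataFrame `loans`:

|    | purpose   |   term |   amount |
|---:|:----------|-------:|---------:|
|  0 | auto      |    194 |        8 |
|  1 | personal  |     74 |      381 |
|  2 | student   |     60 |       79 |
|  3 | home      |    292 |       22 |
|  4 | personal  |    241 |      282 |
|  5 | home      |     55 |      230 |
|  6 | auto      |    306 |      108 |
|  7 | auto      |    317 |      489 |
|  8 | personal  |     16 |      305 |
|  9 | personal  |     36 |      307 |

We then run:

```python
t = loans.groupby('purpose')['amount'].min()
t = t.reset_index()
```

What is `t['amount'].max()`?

group by purpose, min of amount:
purpose
auto          8
home         22
personal    282
student      79
Name: amount, dtype: int64
reset_index():
    purpose  amount
0      auto       8
1      home      22
2  personal     282
3   student      79
The max of column 'amount' is 282.

282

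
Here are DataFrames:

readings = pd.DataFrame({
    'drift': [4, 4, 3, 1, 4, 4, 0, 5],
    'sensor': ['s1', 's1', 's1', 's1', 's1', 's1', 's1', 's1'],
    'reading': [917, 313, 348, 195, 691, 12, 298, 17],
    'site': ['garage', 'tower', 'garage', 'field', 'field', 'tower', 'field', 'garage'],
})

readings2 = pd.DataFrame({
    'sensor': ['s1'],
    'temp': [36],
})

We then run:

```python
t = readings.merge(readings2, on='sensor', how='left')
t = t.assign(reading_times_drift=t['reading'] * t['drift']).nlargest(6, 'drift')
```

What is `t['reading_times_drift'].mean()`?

1476.83333333

merge on 'sensor' (how='left') → 8 rows:
   drift sensor  reading    site  temp
0      4     s1      917  garage    36
1      4     s1      313   tower    36
2      3     s1      348  garage    36
3      1     s1      195   field    36
4      4     s1      691   field    36
5      4     s1       12   tower    36
6      0     s1      298   field    36
7      5     s1       17  garage    36
add column reading_times_drift = t['reading'] * t['drift']:
   drift sensor  reading    site  temp  reading_times_drift
0      4     s1      917  garage    36                 3668
1      4     s1      313   tower    36                 1252
2      3     s1      348  garage    36                 1044
3      1     s1      195   field    36                  195
4      4     s1      691   field    36                 2764
5      4     s1       12   tower    36                   48
6      0     s1      298   field    36                    0
7      5     s1       17  garage    36                   85
take 6 rows with largest drift:
   drift sensor  reading    site  temp  reading_times_drift
7      5     s1       17  garage    36                   85
0      4     s1      917  garage    36                 3668
1      4     s1      313   tower    36                 1252
4      4     s1      691   field    36                 2764
5      4     s1       12   tower    36                   48
2      3     s1      348  garage    36                 1044
Taking the mean of column 'reading_times_drift' gives 1476.83333333.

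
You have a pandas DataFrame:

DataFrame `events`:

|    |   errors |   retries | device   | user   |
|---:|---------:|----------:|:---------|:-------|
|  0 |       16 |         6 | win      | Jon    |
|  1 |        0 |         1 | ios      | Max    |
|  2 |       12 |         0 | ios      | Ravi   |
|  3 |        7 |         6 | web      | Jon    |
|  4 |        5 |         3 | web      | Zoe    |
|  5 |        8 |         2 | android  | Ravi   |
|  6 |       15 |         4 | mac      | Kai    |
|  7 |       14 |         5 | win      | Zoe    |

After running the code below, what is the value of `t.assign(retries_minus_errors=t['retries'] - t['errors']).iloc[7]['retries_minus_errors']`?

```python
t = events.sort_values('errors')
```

sort by errors:
   errors  retries   device  user
1       0        1      ios   Max
4       5        3      web   Zoe
3       7        6      web   Jon
5       8        2  android  Ravi
2      12        0      ios  Ravi
7      14        5      win   Zoe
6      15        4      mac   Kai
0      16        6      win   Jon
add column retries_minus_errors = t['retries'] - t['errors']:
   errors  retries   device  user  retries_minus_errors
1       0        1      ios   Max                     1
4       5        3      web   Zoe                    -2
3       7        6      web   Jon                    -1
5       8        2  android  Ravi                    -6
2      12        0      ios  Ravi                   -12
7      14        5      win   Zoe                    -9
6      15        4      mac   Kai                   -11
0      16        6      win   Jon                   -10
Reading off the value at position 7, column 'retries_minus_errors', we get -10.

-10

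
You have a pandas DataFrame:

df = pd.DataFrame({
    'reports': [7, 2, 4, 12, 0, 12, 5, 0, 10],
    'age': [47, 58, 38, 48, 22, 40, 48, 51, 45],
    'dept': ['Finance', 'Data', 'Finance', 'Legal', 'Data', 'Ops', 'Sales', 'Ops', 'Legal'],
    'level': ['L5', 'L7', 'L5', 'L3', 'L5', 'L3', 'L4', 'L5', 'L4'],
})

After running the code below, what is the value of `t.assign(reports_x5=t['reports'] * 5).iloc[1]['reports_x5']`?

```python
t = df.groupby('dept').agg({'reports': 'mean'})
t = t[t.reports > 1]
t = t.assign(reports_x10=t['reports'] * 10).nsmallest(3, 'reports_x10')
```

27.5

group by dept, mean of reports:
         reports
dept            
Data         1.0
Finance      5.5
Legal       11.0
Ops          6.0
Sales        5.0
filter rows where reports > 1:
         reports
dept            
Finance      5.5
Legal       11.0
Ops          6.0
Sales        5.0
add column reports_x10 = t['reports'] * 10:
         reports  reports_x10
dept                         
Finance      5.5         55.0
Legal       11.0        110.0
Ops          6.0         60.0
Sales        5.0         50.0
take 3 rows with smallest reports_x10:
         reports  reports_x10
dept                         
Sales        5.0         50.0
Finance      5.5         55.0
Ops          6.0         60.0
add column reports_x5 = t['reports'] * 5:
         reports  reports_x10  reports_x5
dept                                     
Sales        5.0         50.0        25.0
Finance      5.5         55.0        27.5
Ops          6.0         60.0        30.0
Reading off the value at position 1, column 'reports_x5', we get 27.5.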